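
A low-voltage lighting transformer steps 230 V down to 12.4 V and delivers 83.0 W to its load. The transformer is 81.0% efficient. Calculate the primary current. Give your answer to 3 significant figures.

I_p ≈ 0.446 A

P_in = P_out/η = 83.0/0.810 = 102.47 W.
I_p = P_in/V_p = 102.47/230 = 0.446 A.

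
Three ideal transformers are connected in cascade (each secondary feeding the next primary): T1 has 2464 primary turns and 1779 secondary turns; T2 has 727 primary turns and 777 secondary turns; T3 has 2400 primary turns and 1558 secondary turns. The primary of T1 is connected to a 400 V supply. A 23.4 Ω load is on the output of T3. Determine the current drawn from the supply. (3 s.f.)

I_supply ≈ 4.29 A

After T1: V = 400.00 × 1779/2464 = 288.80 V.
After T2: V = 288.80 × 777/727 = 308.66 V.
After T3: V = 308.66 × 1558/2400 = 200.37 V.
I_load = 200.37/23.4 = 8.5629 A, so P_out = 200.37 × 8.5629 = 1715.8 W.
All ideal ⇒ P_in = P_out, so I_supply = 1715.8/400 = 4.29 A.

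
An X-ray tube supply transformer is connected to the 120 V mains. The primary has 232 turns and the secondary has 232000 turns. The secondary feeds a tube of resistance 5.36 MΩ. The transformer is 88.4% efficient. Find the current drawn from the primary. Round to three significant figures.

V_s = 120 × 232000/232 = 120000 V.
I_s = V_s/R = 120000/(5.36×10^6) = 0.022388 A.
P_out = V_s I_s = 120000 × 0.022388 = 2686.6 W.
P_in = P_out/η = 2686.6/0.884 = 3039.1 W.
I_p = P_in/V_p = 3039.1/120 = 25.3 A.

I_p ≈ 25.3 A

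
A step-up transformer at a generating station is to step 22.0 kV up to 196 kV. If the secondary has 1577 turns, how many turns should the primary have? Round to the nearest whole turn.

N_p/N_s = V_p/V_s, so N_p = 1577 × 22000/196000 = 177.0 ≈ 177 turns.

N_p = 177 turns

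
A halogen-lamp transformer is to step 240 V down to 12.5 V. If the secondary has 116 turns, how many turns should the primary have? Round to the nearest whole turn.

N_p/N_s = V_p/V_s, so N_p = 116 × 240/12.5 = 2227.2 ≈ 2227 turns.

N_p = 2227 turns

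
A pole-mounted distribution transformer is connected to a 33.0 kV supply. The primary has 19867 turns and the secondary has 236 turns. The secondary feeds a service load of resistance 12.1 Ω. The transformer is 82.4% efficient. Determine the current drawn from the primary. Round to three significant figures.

I_p ≈ 0.467 A

V_s = 33000 × 236/19867 = 392.01 V.
I_s = V_s/R = 392.01/12.1 = 32.397 A.
P_out = V_s I_s = 392.01 × 32.397 = 12700 W.
P_in = P_out/η = 12700/0.824 = 15413 W.
I_p = P_in/V_p = 15413/33000 = 0.467 A.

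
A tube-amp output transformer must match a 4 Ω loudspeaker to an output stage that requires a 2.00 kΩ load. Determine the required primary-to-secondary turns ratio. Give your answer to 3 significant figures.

Z_p/Z_s = (N_p/N_s)², so N_p/N_s = √(2000/4) = √500 = 22.4.

N_p/N_s ≈ 22.4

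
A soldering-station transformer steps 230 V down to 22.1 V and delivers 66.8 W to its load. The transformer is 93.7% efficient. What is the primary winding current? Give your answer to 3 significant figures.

I_p ≈ 0.310 A

P_in = P_out/η = 66.8/0.937 = 71.291 W.
I_p = P_in/V_p = 71.291/230 = 0.310 A.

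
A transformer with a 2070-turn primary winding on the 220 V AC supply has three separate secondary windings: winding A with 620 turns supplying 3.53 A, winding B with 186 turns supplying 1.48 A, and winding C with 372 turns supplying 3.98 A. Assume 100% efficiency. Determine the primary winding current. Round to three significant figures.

V_A = 220 × 620/2070 = 65.894 V; V_B = 220 × 186/2070 = 19.768 V; V_C = 220 × 372/2070 = 39.536 V.
P_out = V_A I_A + V_B I_B + V_C I_C = 65.894×3.53 + 19.768×1.48 + 39.536×3.98 = 232.60 + 29.257 + 157.35 = 419.22 W.
Ideal ⇒ P_in = P_out, so I_p = P_out/V_p = 419.22/220 = 1.91 A.

I_p ≈ 1.91 A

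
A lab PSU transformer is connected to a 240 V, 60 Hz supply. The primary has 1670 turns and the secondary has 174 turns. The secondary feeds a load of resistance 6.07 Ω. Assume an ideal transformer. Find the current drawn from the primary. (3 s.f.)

V_s = V_p × N_s/N_p = 240 × 174/1670 = 25.006 V.
I_s = V_s/R = 25.006/6.07 = 4.1196 A.
For an ideal transformer I_p N_p = I_s N_s, so I_p = 4.1196 × 174/1670 = 0.429 A.

I_p ≈ 0.429 A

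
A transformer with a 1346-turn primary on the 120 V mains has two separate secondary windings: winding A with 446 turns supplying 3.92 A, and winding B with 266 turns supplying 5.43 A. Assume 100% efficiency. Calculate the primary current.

I_p ≈ 2.37 A

V_A = 120 × 446/1346 = 39.762 V; V_B = 120 × 266/1346 = 23.715 V.
P_out = V_A I_A + V_B I_B = 39.762×3.92 + 23.715×5.43 = 155.87 + 128.77 = 284.64 W.
Ideal ⇒ P_in = P_out, so I_p = P_out/V_p = 284.64/120 = 2.37 A.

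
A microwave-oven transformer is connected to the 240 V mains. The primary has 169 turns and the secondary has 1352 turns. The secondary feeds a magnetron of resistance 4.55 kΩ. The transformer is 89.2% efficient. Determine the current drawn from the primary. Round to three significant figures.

V_s = 240 × 1352/169 = 1920.0 V.
I_s = V_s/R = 1920.0/4550 = 0.42198 A.
P_out = V_s I_s = 1920.0 × 0.42198 = 810.20 W.
P_in = P_out/η = 810.20/0.892 = 908.29 W.
I_p = P_in/V_p = 908.29/240 = 3.78 A.

I_p ≈ 3.78 A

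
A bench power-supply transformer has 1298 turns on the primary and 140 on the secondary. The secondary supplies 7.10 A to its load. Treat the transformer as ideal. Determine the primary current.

For an ideal transformer I_p/I_s = N_s/N_p, so I_p = 7.10 × 140/1298 = 0.766 A.

I_p ≈ 0.766 A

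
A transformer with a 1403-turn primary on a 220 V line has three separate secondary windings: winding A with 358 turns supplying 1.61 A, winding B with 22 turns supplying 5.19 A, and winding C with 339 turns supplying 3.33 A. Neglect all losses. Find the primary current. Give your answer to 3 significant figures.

V_A = 220 × 358/1403 = 56.137 V; V_B = 220 × 22/1403 = 3.4498 V; V_C = 220 × 339/1403 = 53.158 V.
P_out = V_A I_A + V_B I_B + V_C I_C = 56.137×1.61 + 3.4498×5.19 + 53.158×3.33 = 90.380 + 17.904 + 177.01 = 285.30 W.
Ideal ⇒ P_in = P_out, so I_p = P_out/V_p = 285.30/220 = 1.30 A.

I_p ≈ 1.30 A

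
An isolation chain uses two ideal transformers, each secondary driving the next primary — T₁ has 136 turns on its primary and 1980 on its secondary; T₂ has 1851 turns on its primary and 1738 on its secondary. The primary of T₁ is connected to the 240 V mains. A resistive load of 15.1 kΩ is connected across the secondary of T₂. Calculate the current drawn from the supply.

Secondary of T₁: V = 240.00 × 1980/136 = 3494.1 V.
Secondary of T₂: V = 3494.1 × 1738/1851 = 3280.8 V.
I_load = 3280.8/15100 = 0.21727 A, so P_out = 3280.8 × 0.21727 = 712.83 W.
All ideal ⇒ P_in = P_out, so I_supply = 712.83/240 = 2.97 A.

I_supply ≈ 2.97 A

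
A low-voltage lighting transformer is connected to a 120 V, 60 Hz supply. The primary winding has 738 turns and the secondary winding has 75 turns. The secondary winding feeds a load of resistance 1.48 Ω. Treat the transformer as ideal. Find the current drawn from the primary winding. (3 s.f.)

V_s = V_p × N_s/N_p = 120 × 75/738 = 12.195 V.
I_s = V_s/R = 12.195/1.48 = 8.2399 A.
For an ideal transformer I_p N_p = I_s N_s, so I_p = 8.2399 × 75/738 = 0.837 A.

I_p ≈ 0.837 A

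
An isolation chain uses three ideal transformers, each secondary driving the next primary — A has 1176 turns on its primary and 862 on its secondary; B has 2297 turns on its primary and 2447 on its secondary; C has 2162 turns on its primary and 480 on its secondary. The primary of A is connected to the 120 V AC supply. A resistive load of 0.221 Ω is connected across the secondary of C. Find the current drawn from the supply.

I_supply ≈ 16.3 A

After A: V = 120.00 × 862/1176 = 87.959 V.
After B: V = 87.959 × 2447/2297 = 93.703 V.
After C: V = 93.703 × 480/2162 = 20.804 V.
I_load = 20.804/0.221 = 94.134 A, so P_out = 20.804 × 94.134 = 1958.3 W.
All ideal ⇒ P_in = P_out, so I_supply = 1958.3/120 = 16.3 A.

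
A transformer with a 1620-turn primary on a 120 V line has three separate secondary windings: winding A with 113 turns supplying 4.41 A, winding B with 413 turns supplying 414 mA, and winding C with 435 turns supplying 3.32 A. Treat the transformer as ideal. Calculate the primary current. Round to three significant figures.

I_p ≈ 1.30 A

V_A = 120 × 113/1620 = 8.3704 V; V_B = 120 × 413/1620 = 30.593 V; V_C = 120 × 435/1620 = 32.222 V.
P_out = V_A I_A + V_B I_B + V_C I_C = 8.3704×4.41 + 30.593×0.414 + 32.222×3.32 = 36.913 + 12.665 + 106.98 = 156.56 W.
Ideal ⇒ P_in = P_out, so I_p = P_out/V_p = 156.56/120 = 1.30 A.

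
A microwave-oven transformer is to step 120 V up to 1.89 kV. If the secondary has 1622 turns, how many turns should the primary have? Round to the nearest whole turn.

N_p/N_s = V_p/V_s, so N_p = 1622 × 120/1890 = 103.0 ≈ 103 turns.

N_p = 103 turns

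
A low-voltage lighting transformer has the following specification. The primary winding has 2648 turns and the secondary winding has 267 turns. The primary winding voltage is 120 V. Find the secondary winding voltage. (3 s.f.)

V_s/V_p = N_s/N_p, so V_s = 120 × 267/2648 = 12.1 V.

V_s ≈ 12.1 V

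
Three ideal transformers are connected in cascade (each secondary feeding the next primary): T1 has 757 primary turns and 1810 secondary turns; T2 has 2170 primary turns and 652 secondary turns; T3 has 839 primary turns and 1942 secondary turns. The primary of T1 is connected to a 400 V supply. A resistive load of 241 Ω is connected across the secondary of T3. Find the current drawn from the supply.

I_supply ≈ 4.59 A

Secondary of T1: V = 400.00 × 1810/757 = 956.41 V.
Secondary of T2: V = 956.41 × 652/2170 = 287.36 V.
Secondary of T3: V = 287.36 × 1942/839 = 665.15 V.
I_load = 665.15/241 = 2.7599 A, so P_out = 665.15 × 2.7599 = 1835.8 W.
All ideal ⇒ P_in = P_out, so I_supply = 1835.8/400 = 4.59 A.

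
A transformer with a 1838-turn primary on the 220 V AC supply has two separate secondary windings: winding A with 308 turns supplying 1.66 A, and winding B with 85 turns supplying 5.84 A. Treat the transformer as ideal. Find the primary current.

I_p ≈ 0.548 A

V_A = 220 × 308/1838 = 36.866 V; V_B = 220 × 85/1838 = 10.174 V.
P_out = V_A I_A + V_B I_B = 36.866×1.66 + 10.174×5.84 = 61.198 + 59.417 = 120.61 W.
Ideal ⇒ P_in = P_out, so I_p = P_out/V_p = 120.61/220 = 0.548 A.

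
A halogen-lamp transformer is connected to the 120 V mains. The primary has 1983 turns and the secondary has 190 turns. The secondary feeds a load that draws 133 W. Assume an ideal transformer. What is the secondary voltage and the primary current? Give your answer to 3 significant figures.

V_s = V_p × N_s/N_p = 120 × 190/1983 = 11.498 V.
I_s = P/V_s = 133/11.498 = 11.567 A.
I_p = I_s × N_s/N_p = 11.567 × 190/1983 = 1.11 A.

V_s ≈ 11.5 V, I_p ≈ 1.11 A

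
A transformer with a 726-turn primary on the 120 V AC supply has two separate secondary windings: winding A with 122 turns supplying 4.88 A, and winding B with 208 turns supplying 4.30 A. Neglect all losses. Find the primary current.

V_A = 120 × 122/726 = 20.165 V; V_B = 120 × 208/726 = 34.380 V.
P_out = V_A I_A + V_B I_B = 20.165×4.88 + 34.380×4.30 = 98.407 + 147.83 = 246.24 W.
Ideal ⇒ P_in = P_out, so I_p = P_out/V_p = 246.24/120 = 2.05 A.

I_p ≈ 2.05 A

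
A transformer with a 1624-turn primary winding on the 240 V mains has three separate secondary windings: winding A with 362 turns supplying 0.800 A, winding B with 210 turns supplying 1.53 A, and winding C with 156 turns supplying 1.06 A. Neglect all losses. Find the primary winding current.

I_p ≈ 0.478 A

V_A = 240 × 362/1624 = 53.498 V; V_B = 240 × 210/1624 = 31.034 V; V_C = 240 × 156/1624 = 23.054 V.
P_out = V_A I_A + V_B I_B + V_C I_C = 53.498×0.800 + 31.034×1.53 + 23.054×1.06 = 42.798 + 47.483 + 24.437 = 114.72 W.
Ideal ⇒ P_in = P_out, so I_p = P_out/V_p = 114.72/240 = 0.478 A.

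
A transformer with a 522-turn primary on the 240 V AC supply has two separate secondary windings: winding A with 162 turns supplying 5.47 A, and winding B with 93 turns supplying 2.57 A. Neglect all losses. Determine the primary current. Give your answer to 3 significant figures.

V_A = 240 × 162/522 = 74.483 V; V_B = 240 × 93/522 = 42.759 V.
P_out = V_A I_A + V_B I_B = 74.483×5.47 + 42.759×2.57 = 407.42 + 109.89 = 517.31 W.
Ideal ⇒ P_in = P_out, so I_p = P_out/V_p = 517.31/240 = 2.16 A.

I_p ≈ 2.16 A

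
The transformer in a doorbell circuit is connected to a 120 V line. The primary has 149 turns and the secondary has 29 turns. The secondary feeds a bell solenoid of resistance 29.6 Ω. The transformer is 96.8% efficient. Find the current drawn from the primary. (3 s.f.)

I_p ≈ 0.159 A

V_s = 120 × 29/149 = 23.356 V.
I_s = V_s/R = 23.356/29.6 = 0.78904 A.
P_out = V_s I_s = 23.356 × 0.78904 = 18.429 W.
P_in = P_out/η = 18.429/0.968 = 19.038 W.
I_p = P_in/V_p = 19.038/120 = 0.159 A.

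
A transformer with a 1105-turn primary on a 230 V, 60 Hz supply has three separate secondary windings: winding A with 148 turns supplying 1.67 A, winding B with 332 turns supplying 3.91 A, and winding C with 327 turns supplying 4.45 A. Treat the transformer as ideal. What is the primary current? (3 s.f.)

V_A = 230 × 148/1105 = 30.805 V; V_B = 230 × 332/1105 = 69.104 V; V_C = 230 × 327/1105 = 68.063 V.
P_out = V_A I_A + V_B I_B + V_C I_C = 30.805×1.67 + 69.104×3.91 + 68.063×4.45 = 51.445 + 270.20 + 302.88 = 624.52 W.
Ideal ⇒ P_in = P_out, so I_p = P_out/V_p = 624.52/230 = 2.72 A.

I_p ≈ 2.72 A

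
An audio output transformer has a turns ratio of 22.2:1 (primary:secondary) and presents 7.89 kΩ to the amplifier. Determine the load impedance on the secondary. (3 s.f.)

Z_s ≈ 16.0 Ω

Z_s = Z_p/(N_p/N_s)² = 7890/22.2² = 16.0 Ω.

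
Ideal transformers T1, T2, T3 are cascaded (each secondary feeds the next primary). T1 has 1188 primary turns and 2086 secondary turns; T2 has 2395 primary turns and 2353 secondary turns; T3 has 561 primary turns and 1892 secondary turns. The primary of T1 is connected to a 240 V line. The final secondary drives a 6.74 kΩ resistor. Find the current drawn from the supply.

Secondary of T1: V = 240.00 × 2086/1188 = 421.41 V.
Secondary of T2: V = 421.41 × 2353/2395 = 414.02 V.
Secondary of T3: V = 414.02 × 1892/561 = 1396.3 V.
I_load = 1396.3/6740 = 0.20717 A, so P_out = 1396.3 × 0.20717 = 289.27 W.
All ideal ⇒ P_in = P_out, so I_supply = 289.27/240 = 1.21 A.

I_supply ≈ 1.21 A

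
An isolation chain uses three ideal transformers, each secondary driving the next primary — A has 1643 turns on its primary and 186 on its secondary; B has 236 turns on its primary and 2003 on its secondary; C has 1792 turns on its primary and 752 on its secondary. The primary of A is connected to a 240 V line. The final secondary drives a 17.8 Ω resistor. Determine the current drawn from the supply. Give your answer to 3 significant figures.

I_supply ≈ 2.19 A

After A: V = 240.00 × 186/1643 = 27.170 V.
After B: V = 27.170 × 2003/236 = 230.60 V.
After C: V = 230.60 × 752/1792 = 96.769 V.
I_load = 96.769/17.8 = 5.4365 A, so P_out = 96.769 × 5.4365 = 526.08 W.
All ideal ⇒ P_in = P_out, so I_supply = 526.08/240 = 2.19 A.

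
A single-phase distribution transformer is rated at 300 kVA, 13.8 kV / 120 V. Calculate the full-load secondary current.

I_s = S/V_s = 300000/120 = 2500 A.

I_s ≈ 2500 A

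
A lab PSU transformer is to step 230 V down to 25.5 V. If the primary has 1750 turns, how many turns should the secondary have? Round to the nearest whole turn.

N_s = 194 turns

N_s/N_p = V_s/V_p, so N_s = 1750 × 25.5/230 = 194.0 ≈ 194 turns.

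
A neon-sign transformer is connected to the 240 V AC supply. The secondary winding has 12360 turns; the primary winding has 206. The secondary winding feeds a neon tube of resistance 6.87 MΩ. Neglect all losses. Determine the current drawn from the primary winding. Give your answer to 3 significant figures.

V_s = V_p × N_s/N_p = 240 × 12360/206 = 14400 V.
I_s = V_s/R = 14400/(6.87×10^6) = 0.0020961 A.
For an ideal transformer I_p N_p = I_s N_s, so I_p = 0.0020961 × 12360/206 = 0.126 A.

I_p ≈ 0.126 A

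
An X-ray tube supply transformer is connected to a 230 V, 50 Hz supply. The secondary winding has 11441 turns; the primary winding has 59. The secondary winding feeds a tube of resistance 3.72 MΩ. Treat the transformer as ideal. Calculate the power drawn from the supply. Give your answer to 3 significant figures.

V_s = V_p × N_s/N_p = 230 × 11441/59 = 44601 V.
I_s = V_s/R = 44601/(3.72×10^6) = 0.011989 A.
I_p = I_s × N_s/N_p = 0.011989 × 11441/59 = 2.3249 A.
P = V_p I_p = 230 × 2.3249 = 535 W.

P ≈ 535 W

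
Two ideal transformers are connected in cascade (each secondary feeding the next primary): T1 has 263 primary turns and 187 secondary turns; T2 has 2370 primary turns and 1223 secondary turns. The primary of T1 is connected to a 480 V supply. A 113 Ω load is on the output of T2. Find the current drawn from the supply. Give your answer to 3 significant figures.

After T1: V = 480.00 × 187/263 = 341.29 V.
After T2: V = 341.29 × 1223/2370 = 176.12 V.
I_load = 176.12/113 = 1.5586 A, so P_out = 176.12 × 1.5586 = 274.49 W.
All ideal ⇒ P_in = P_out, so I_supply = 274.49/480 = 0.572 A.

I_supply ≈ 0.572 A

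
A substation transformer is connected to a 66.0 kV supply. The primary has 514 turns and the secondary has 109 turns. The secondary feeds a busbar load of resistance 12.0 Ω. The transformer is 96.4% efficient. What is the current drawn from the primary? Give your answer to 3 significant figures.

I_p ≈ 257 A

V_s = 66000 × 109/514 = 13996 V.
I_s = V_s/R = 13996/12.0 = 1166.3 A.
P_out = V_s I_s = 13996 × 1166.3 = 1.6324×10^7 W.
P_in = P_out/η = 1.6324×10^7/0.964 = 1.6934×10^7 W.
I_p = P_in/V_p = 1.6934×10^7/66000 = 257 A.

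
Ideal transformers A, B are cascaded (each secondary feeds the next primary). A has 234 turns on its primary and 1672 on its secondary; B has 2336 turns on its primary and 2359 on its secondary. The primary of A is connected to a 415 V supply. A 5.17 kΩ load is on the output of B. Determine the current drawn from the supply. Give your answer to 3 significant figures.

After A: V = 415.00 × 1672/234 = 2965.3 V.
After B: V = 2965.3 × 2359/2336 = 2994.5 V.
I_load = 2994.5/5170 = 0.57921 A, so P_out = 2994.5 × 0.57921 = 1734.4 W.
All ideal ⇒ P_in = P_out, so I_supply = 1734.4/415 = 4.18 A.

I_supply ≈ 4.18 A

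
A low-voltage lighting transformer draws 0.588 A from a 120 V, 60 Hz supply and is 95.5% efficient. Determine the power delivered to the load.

P_out ≈ 67.4 W

P_in = V_p I_p = 120 × 0.588 = 70.560 W.
P_out = η P_in = 0.955 × 70.560 = 67.4 W.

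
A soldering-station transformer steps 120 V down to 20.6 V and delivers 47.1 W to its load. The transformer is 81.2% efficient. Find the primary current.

I_p ≈ 0.483 A

P_in = P_out/η = 47.1/0.812 = 58.005 W.
I_p = P_in/V_p = 58.005/120 = 0.483 A.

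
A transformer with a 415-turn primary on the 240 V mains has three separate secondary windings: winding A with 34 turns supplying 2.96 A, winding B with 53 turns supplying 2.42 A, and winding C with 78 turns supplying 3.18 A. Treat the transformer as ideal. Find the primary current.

I_p ≈ 1.15 A

V_A = 240 × 34/415 = 19.663 V; V_B = 240 × 53/415 = 30.651 V; V_C = 240 × 78/415 = 45.108 V.
P_out = V_A I_A + V_B I_B + V_C I_C = 19.663×2.96 + 30.651×2.42 + 45.108×3.18 = 58.201 + 74.174 + 143.44 = 275.82 W.
Ideal ⇒ P_in = P_out, so I_p = P_out/V_p = 275.82/240 = 1.15 A.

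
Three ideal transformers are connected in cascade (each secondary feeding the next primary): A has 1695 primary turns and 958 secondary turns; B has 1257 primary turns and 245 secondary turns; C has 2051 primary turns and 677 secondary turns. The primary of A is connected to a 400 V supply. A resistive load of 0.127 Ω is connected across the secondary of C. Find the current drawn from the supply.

I_supply ≈ 4.16 A

After A: V = 400.00 × 958/1695 = 226.08 V.
After B: V = 226.08 × 245/1257 = 44.064 V.
After C: V = 44.064 × 677/2051 = 14.545 V.
I_load = 14.545/0.127 = 114.53 A, so P_out = 14.545 × 114.53 = 1665.8 W.
All ideal ⇒ P_in = P_out, so I_supply = 1665.8/400 = 4.16 A.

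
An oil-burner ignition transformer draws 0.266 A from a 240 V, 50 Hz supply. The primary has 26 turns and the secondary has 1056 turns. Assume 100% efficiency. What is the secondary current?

I_s/I_p = N_p/N_s, so I_s = 0.266 × 26/1056 = 0.00655 A.

I_s ≈ 0.00655 A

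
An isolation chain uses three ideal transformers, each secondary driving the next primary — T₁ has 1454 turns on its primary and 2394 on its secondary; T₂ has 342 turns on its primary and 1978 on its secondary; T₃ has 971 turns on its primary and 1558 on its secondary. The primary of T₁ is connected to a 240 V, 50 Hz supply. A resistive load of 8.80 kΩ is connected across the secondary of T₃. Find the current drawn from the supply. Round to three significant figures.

I_supply ≈ 6.37 A

After T₁: V = 240.00 × 2394/1454 = 395.16 V.
After T₂: V = 395.16 × 1978/342 = 2285.4 V.
After T₃: V = 2285.4 × 1558/971 = 3667.1 V.
I_load = 3667.1/8800 = 0.41671 A, so P_out = 3667.1 × 0.41671 = 1528.1 W.
All ideal ⇒ P_in = P_out, so I_supply = 1528.1/240 = 6.37 A.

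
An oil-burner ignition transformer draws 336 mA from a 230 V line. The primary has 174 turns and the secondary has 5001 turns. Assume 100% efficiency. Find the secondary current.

I_s/I_p = N_p/N_s, so I_s = 0.336 × 174/5001 = 0.0117 A.

I_s ≈ 0.0117 A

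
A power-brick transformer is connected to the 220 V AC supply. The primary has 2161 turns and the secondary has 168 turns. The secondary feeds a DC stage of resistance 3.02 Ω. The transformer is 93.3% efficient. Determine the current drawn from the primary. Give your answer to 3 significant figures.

I_p ≈ 0.472 A

V_s = 220 × 168/2161 = 17.103 V.
I_s = V_s/R = 17.103/3.02 = 5.6633 A.
P_out = V_s I_s = 17.103 × 5.6633 = 96.861 W.
P_in = P_out/η = 96.861/0.933 = 103.82 W.
I_p = P_in/V_p = 103.82/220 = 0.472 A.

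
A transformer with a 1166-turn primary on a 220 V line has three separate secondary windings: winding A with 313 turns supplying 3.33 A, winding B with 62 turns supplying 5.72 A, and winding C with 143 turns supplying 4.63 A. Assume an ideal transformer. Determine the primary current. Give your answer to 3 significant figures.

I_p ≈ 1.77 A

V_A = 220 × 313/1166 = 59.057 V; V_B = 220 × 62/1166 = 11.698 V; V_C = 220 × 143/1166 = 26.981 V.
P_out = V_A I_A + V_B I_B + V_C I_C = 59.057×3.33 + 11.698×5.72 + 26.981×4.63 = 196.66 + 66.913 + 124.92 = 388.49 W.
Ideal ⇒ P_in = P_out, so I_p = P_out/V_p = 388.49/220 = 1.77 A.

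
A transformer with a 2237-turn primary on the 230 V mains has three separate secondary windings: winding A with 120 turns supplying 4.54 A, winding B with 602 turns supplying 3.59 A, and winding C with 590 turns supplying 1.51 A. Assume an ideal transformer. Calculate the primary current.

V_A = 230 × 120/2237 = 12.338 V; V_B = 230 × 602/2237 = 61.895 V; V_C = 230 × 590/2237 = 60.662 V.
P_out = V_A I_A + V_B I_B + V_C I_C = 12.338×4.54 + 61.895×3.59 + 60.662×1.51 = 56.014 + 222.20 + 91.599 = 369.82 W.
Ideal ⇒ P_in = P_out, so I_p = P_out/V_p = 369.82/230 = 1.61 A.

I_p ≈ 1.61 A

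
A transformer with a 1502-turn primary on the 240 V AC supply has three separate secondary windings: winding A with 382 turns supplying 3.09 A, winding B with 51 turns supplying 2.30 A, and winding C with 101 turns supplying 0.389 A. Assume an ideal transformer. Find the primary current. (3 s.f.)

I_p ≈ 0.890 A

V_A = 240 × 382/1502 = 61.039 V; V_B = 240 × 51/1502 = 8.1491 V; V_C = 240 × 101/1502 = 16.138 V.
P_out = V_A I_A + V_B I_B + V_C I_C = 61.039×3.09 + 8.1491×2.30 + 16.138×0.389 = 188.61 + 18.743 + 6.2779 = 213.63 W.
Ideal ⇒ P_in = P_out, so I_p = P_out/V_p = 213.63/240 = 0.890 A.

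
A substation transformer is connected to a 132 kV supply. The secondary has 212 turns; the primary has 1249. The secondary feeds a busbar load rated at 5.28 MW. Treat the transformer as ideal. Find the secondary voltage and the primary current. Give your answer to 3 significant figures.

V_s ≈ 22400 V, I_p ≈ 40.0 A

V_s = V_p × N_s/N_p = 132000 × 212/1249 = 22405 V.
I_s = P/V_s = 5.28×10^6/22405 = 235.66 A.
I_p = I_s × N_s/N_p = 235.66 × 212/1249 = 40.0 A.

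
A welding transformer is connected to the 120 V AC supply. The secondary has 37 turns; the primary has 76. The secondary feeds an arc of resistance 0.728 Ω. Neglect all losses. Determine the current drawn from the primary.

V_s = V_p × N_s/N_p = 120 × 37/76 = 58.421 V.
I_s = V_s/R = 58.421/0.728 = 80.249 A.
For an ideal transformer I_p N_p = I_s N_s, so I_p = 80.249 × 37/76 = 39.1 A.

I_p ≈ 39.1 A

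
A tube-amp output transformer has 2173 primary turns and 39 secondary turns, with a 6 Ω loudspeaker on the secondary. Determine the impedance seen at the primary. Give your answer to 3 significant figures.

Z_p ≈ 18600 Ω

Z_p = (N_p/N_s)² × Z_s = (2173/39)² × 6 = 18600 Ω.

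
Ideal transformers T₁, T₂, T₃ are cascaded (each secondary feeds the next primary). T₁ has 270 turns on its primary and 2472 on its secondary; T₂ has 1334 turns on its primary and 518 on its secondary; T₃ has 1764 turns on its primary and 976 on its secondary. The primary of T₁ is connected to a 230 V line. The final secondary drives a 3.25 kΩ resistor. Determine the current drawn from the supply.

Secondary of T₁: V = 230.00 × 2472/270 = 2105.8 V.
Secondary of T₂: V = 2105.8 × 518/1334 = 817.69 V.
Secondary of T₃: V = 817.69 × 976/1764 = 452.42 V.
I_load = 452.42/3250 = 0.13920 A, so P_out = 452.42 × 0.13920 = 62.978 W.
All ideal ⇒ P_in = P_out, so I_supply = 62.978/230 = 0.274 A.

I_supply ≈ 0.274 A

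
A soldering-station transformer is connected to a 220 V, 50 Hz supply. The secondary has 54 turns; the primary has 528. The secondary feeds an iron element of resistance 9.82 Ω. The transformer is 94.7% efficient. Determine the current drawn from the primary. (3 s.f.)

I_p ≈ 0.247 A

V_s = 220 × 54/528 = 22.500 V.
I_s = V_s/R = 22.500/9.82 = 2.2912 A.
P_out = V_s I_s = 22.500 × 2.2912 = 51.553 W.
P_in = P_out/η = 51.553/0.947 = 54.438 W.
I_p = P_in/V_p = 54.438/220 = 0.247 A.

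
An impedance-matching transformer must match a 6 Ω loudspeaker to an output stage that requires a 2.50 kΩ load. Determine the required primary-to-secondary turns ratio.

N_p/N_s ≈ 20.4

Z_p/Z_s = (N_p/N_s)², so N_p/N_s = √(2500/6) = √417 = 20.4.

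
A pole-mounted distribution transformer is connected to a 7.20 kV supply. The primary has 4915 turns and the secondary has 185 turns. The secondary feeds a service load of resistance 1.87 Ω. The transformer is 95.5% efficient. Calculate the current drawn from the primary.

I_p ≈ 5.71 A

V_s = 7200 × 185/4915 = 271.01 V.
I_s = V_s/R = 271.01/1.87 = 144.92 A.
P_out = V_s I_s = 271.01 × 144.92 = 39275 W.
P_in = P_out/η = 39275/0.955 = 41126 W.
I_p = P_in/V_p = 41126/7200 = 5.71 A.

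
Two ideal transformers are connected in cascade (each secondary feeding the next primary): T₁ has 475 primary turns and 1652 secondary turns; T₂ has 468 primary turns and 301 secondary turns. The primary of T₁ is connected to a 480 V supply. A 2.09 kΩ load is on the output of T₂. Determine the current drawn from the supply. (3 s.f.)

After T₁: V = 480.00 × 1652/475 = 1669.4 V.
After T₂: V = 1669.4 × 301/468 = 1073.7 V.
I_load = 1073.7/2090 = 0.51373 A, so P_out = 1073.7 × 0.51373 = 551.58 W.
All ideal ⇒ P_in = P_out, so I_supply = 551.58/480 = 1.15 A.

I_supply ≈ 1.15 A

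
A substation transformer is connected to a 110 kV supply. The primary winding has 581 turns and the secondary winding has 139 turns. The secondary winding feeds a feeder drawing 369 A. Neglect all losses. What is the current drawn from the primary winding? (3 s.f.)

I_p ≈ 88.3 A

For an ideal transformer I_p N_p = I_s N_s, so I_p = 369 × 139/581 = 88.3 A.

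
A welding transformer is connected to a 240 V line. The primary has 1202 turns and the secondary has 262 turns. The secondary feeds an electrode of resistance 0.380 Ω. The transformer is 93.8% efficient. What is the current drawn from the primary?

V_s = 240 × 262/1202 = 52.313 V.
I_s = V_s/R = 52.313/0.380 = 137.67 A.
P_out = V_s I_s = 52.313 × 137.67 = 7201.7 W.
P_in = P_out/η = 7201.7/0.938 = 7677.7 W.
I_p = P_in/V_p = 7677.7/240 = 32.0 A.

I_p ≈ 32.0 A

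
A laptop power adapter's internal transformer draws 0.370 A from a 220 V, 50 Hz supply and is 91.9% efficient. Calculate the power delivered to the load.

P_in = V_p I_p = 220 × 0.370 = 81.400 W.
P_out = η P_in = 0.919 × 81.400 = 74.8 W.

P_out ≈ 74.8 W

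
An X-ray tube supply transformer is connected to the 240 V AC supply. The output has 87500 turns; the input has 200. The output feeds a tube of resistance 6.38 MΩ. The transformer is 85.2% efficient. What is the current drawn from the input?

V_out = 240 × 87500/200 = 105000 V.
I_out = V_out/R = 105000/(6.38×10^6) = 0.016458 A.
P_out = V_out I_out = 105000 × 0.016458 = 1728.1 W.
P_in = P_out/η = 1728.1/0.852 = 2028.2 W.
I_in = P_in/V_in = 2028.2/240 = 8.45 A.

I_in ≈ 8.45 A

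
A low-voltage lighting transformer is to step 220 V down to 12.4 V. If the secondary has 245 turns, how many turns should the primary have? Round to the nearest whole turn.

N_p = 4347 turns

N_p/N_s = V_p/V_s, so N_p = 245 × 220/12.4 = 4346.8 ≈ 4347 turns.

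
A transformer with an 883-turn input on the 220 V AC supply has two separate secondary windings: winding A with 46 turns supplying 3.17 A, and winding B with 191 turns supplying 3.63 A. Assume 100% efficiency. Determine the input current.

I_in ≈ 0.950 A

V_A = 220 × 46/883 = 11.461 V; V_B = 220 × 191/883 = 47.588 V.
P_out = V_A I_A + V_B I_B = 11.461×3.17 + 47.588×3.63 = 36.331 + 172.74 = 209.07 W.
Ideal ⇒ P_in = P_out, so I_in = P_out/V_in = 209.07/220 = 0.950 A.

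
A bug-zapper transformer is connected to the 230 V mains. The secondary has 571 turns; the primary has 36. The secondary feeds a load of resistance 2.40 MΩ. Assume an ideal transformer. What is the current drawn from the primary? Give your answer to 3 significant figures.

V_s = V_p × N_s/N_p = 230 × 571/36 = 3648.1 V.
I_s = V_s/R = 3648.1/(2.40×10^6) = 0.0015200 A.
For an ideal transformer I_p N_p = I_s N_s, so I_p = 0.0015200 × 571/36 = 0.0241 A.

I_p ≈ 0.0241 A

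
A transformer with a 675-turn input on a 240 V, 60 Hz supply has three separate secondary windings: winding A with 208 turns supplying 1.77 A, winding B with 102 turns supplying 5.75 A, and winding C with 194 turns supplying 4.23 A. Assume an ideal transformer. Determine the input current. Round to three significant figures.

V_A = 240 × 208/675 = 73.956 V; V_B = 240 × 102/675 = 36.267 V; V_C = 240 × 194/675 = 68.978 V.
P_out = V_A I_A + V_B I_B + V_C I_C = 73.956×1.77 + 36.267×5.75 + 68.978×4.23 = 130.90 + 208.53 + 291.78 = 631.21 W.
Ideal ⇒ P_in = P_out, so I_in = P_out/V_in = 631.21/240 = 2.63 A.

I_in ≈ 2.63 A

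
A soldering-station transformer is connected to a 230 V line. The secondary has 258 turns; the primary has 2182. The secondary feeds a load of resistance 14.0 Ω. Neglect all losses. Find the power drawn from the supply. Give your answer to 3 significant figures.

V_s = V_p × N_s/N_p = 230 × 258/2182 = 27.195 V.
I_s = V_s/R = 27.195/14.0 = 1.9425 A.
I_p = I_s × N_s/N_p = 1.9425 × 258/2182 = 0.22968 A.
P = V_p I_p = 230 × 0.22968 = 52.8 W.

P ≈ 52.8 W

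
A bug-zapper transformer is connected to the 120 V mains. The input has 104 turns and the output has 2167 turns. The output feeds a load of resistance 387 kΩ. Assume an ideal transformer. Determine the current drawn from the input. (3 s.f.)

V_out = V_in × N_out/N_in = 120 × 2167/104 = 2500.4 V.
I_out = V_out/R = 2500.4/387000 = 0.0064609 A.
For an ideal transformer I_in N_in = I_out N_out, so I_in = 0.0064609 × 2167/104 = 0.135 A.

I_in ≈ 0.135 A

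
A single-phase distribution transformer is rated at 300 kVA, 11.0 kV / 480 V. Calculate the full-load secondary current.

I_s ≈ 625 A

I_s = S/V_s = 300000/480 = 625 A.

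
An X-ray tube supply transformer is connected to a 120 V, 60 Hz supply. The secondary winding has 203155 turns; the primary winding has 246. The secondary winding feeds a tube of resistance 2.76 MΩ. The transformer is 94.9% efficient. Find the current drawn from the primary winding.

V_s = 120 × 203155/246 = 99100 V.
I_s = V_s/R = 99100/(2.76×10^6) = 0.035906 A.
P_out = V_s I_s = 99100 × 0.035906 = 3558.3 W.
P_in = P_out/η = 3558.3/0.949 = 3749.5 W.
I_p = P_in/V_p = 3749.5/120 = 31.2 A.

I_p ≈ 31.2 A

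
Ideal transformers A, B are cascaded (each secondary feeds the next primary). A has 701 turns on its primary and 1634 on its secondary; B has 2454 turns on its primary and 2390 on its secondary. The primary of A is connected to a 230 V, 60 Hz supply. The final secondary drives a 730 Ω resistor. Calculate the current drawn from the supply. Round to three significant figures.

After A: V = 230.00 × 1634/701 = 536.12 V.
After B: V = 536.12 × 2390/2454 = 522.14 V.
I_load = 522.14/730 = 0.71526 A, so P_out = 522.14 × 0.71526 = 373.46 W.
All ideal ⇒ P_in = P_out, so I_supply = 373.46/230 = 1.62 A.

I_supply ≈ 1.62 A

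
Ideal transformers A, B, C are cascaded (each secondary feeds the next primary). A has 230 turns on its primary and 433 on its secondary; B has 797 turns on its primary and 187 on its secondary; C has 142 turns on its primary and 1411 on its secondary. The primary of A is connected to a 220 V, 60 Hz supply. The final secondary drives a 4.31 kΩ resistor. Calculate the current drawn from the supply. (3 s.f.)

I_supply ≈ 0.983 A

Secondary of A: V = 220.00 × 433/230 = 414.17 V.
Secondary of B: V = 414.17 × 187/797 = 97.178 V.
Secondary of C: V = 97.178 × 1411/142 = 965.62 V.
I_load = 965.62/4310 = 0.22404 A, so P_out = 965.62 × 0.22404 = 216.34 W.
All ideal ⇒ P_in = P_out, so I_supply = 216.34/220 = 0.983 A.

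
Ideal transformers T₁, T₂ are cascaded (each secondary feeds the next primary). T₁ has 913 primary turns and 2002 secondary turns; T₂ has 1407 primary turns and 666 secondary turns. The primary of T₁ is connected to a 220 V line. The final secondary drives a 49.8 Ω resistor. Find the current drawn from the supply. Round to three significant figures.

I_supply ≈ 4.76 A

After T₁: V = 220.00 × 2002/913 = 482.41 V.
After T₂: V = 482.41 × 666/1407 = 228.35 V.
I_load = 228.35/49.8 = 4.5853 A, so P_out = 228.35 × 4.5853 = 1047.0 W.
All ideal ⇒ P_in = P_out, so I_supply = 1047.0/220 = 4.76 A.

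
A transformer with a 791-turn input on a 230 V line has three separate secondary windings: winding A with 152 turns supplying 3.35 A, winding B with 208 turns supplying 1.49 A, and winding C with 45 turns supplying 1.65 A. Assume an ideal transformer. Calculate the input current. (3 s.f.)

V_A = 230 × 152/791 = 44.197 V; V_B = 230 × 208/791 = 60.480 V; V_C = 230 × 45/791 = 13.085 V.
P_out = V_A I_A + V_B I_B + V_C I_C = 44.197×3.35 + 60.480×1.49 + 13.085×1.65 = 148.06 + 90.116 + 21.590 = 259.77 W.
Ideal ⇒ P_in = P_out, so I_in = P_out/V_in = 259.77/230 = 1.13 A.

I_in ≈ 1.13 A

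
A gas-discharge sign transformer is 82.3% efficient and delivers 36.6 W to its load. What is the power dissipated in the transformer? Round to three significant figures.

P_loss ≈ 7.87 W

P_in = P_out/η = 36.6/0.823 = 44.4714 W.
P_loss = P_in − P_out = 44.4714 − 36.6 = 7.87 W.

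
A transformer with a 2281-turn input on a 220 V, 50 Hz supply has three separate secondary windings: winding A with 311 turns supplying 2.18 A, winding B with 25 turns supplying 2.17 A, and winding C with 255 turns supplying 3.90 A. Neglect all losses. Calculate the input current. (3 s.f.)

I_in ≈ 0.757 A

V_A = 220 × 311/2281 = 29.996 V; V_B = 220 × 25/2281 = 2.4112 V; V_C = 220 × 255/2281 = 24.594 V.
P_out = V_A I_A + V_B I_B + V_C I_C = 29.996×2.18 + 2.4112×2.17 + 24.594×3.90 = 65.390 + 5.2324 + 95.918 = 166.54 W.
Ideal ⇒ P_in = P_out, so I_in = P_out/V_in = 166.54/220 = 0.757 A.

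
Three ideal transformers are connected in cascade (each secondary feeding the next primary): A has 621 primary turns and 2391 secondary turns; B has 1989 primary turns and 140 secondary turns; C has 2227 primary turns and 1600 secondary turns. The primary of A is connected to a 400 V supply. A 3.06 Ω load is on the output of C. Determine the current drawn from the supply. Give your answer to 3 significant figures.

I_supply ≈ 4.96 A

Secondary of A: V = 400.00 × 2391/621 = 1540.1 V.
Secondary of B: V = 1540.1 × 140/1989 = 108.40 V.
Secondary of C: V = 108.40 × 1600/2227 = 77.883 V.
I_load = 77.883/3.06 = 25.452 A, so P_out = 77.883 × 25.452 = 1982.3 W.
All ideal ⇒ P_in = P_out, so I_supply = 1982.3/400 = 4.96 A.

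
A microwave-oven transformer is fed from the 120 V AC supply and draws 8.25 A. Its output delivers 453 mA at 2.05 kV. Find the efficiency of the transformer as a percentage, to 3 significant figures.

η ≈ 93.8%

P_in = 120 × 8.25 = 990.000 W.
P_out = 2050 × 0.453 = 928.650 W.
η = P_out/P_in = 928.650/990.000 = 0.938.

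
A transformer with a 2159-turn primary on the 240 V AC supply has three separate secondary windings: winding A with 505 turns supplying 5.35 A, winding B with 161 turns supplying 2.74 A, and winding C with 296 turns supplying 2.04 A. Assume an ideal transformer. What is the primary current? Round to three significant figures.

I_p ≈ 1.74 A

V_A = 240 × 505/2159 = 56.137 V; V_B = 240 × 161/2159 = 17.897 V; V_C = 240 × 296/2159 = 32.904 V.
P_out = V_A I_A + V_B I_B + V_C I_C = 56.137×5.35 + 17.897×2.74 + 32.904×2.04 = 300.33 + 49.038 + 67.124 = 416.50 W.
Ideal ⇒ P_in = P_out, so I_p = P_out/V_p = 416.50/240 = 1.74 A.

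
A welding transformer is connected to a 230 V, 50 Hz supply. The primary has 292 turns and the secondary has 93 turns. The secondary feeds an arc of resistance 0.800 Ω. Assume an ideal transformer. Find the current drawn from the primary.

I_p ≈ 29.2 A

V_s = V_p × N_s/N_p = 230 × 93/292 = 73.253 V.
I_s = V_s/R = 73.253/0.800 = 91.567 A.
For an ideal transformer I_p N_p = I_s N_s, so I_p = 91.567 × 93/292 = 29.2 A.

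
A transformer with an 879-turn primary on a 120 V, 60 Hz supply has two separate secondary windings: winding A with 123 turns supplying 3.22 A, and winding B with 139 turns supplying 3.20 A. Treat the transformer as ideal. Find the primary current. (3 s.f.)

I_p ≈ 0.957 A

V_A = 120 × 123/879 = 16.792 V; V_B = 120 × 139/879 = 18.976 V.
P_out = V_A I_A + V_B I_B = 16.792×3.22 + 18.976×3.20 = 54.070 + 60.724 = 114.79 W.
Ideal ⇒ P_in = P_out, so I_p = P_out/V_p = 114.79/120 = 0.957 A.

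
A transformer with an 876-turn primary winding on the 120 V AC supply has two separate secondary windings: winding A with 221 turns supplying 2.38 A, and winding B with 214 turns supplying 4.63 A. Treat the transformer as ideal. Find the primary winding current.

I_p ≈ 1.73 A

V_A = 120 × 221/876 = 30.274 V; V_B = 120 × 214/876 = 29.315 V.
P_out = V_A I_A + V_B I_B = 30.274×2.38 + 29.315×4.63 = 72.052 + 135.73 = 207.78 W.
Ideal ⇒ P_in = P_out, so I_p = P_out/V_p = 207.78/120 = 1.73 A.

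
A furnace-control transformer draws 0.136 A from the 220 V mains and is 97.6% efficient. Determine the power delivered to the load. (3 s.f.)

P_in = V_p I_p = 220 × 0.136 = 29.920 W.
P_out = η P_in = 0.976 × 29.920 = 29.2 W.

P_out ≈ 29.2 W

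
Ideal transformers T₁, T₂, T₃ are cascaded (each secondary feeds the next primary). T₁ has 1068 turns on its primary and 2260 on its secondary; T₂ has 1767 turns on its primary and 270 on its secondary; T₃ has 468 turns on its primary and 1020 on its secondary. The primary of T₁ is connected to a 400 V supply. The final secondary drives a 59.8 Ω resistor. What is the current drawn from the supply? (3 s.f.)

Secondary of T₁: V = 400.00 × 2260/1068 = 846.44 V.
Secondary of T₂: V = 846.44 × 270/1767 = 129.34 V.
Secondary of T₃: V = 129.34 × 1020/468 = 281.89 V.
I_load = 281.89/59.8 = 4.7139 A, so P_out = 281.89 × 4.7139 = 1328.8 W.
All ideal ⇒ P_in = P_out, so I_supply = 1328.8/400 = 3.32 A.

I_supply ≈ 3.32 A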